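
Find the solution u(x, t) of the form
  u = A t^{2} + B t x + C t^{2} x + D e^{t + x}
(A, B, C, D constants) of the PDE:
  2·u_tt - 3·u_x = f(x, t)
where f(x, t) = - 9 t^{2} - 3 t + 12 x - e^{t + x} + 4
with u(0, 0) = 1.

Substitute the ansatz u = A t^{2} + B t x + C t^{2} x + D e^{t + x} into the left-hand side.
Derivatives of the ansatz:
  u_tt = 2 A + 2 C x + D e^{t} e^{x}
  u_x = B t + C t^{2} + D e^{t} e^{x}
Term by term:
  2·u_tt = 4 A + 4 C x + 2 D e^{t} e^{x}
  -3·u_x = - 3 B t - 3 C t^{2} - 3 D e^{t} e^{x}
So the left-hand side equals
  4 A - 3 B t - 3 C t^{2} + 4 C x - D e^{t} e^{x}
This must equal f(x, t) identically; expanded, f = - 9 t^{2} - 3 t + 12 x - e^{t} e^{x} + 4.
Matching coefficients of the independent functions:
  [constant term]:  4 A = 4
  [t]:  - 3 B = -3
  [t^{2}]:  - 3 C = -9
  [x]:  4 C = 12
  [e^{t} e^{x}]:  - D = -1
Solving: A = 1, B = 1, C = 3, D = 1.
Check against the point condition:
  u(0, 0) = 1  ⟹  D = 1  ✓
Hence u(x, t) = 3 t^{2} x + t^{2} + t x + e^{t + x}.

Answer: u(x, t) = 3 t^{2} x + t^{2} + t x + e^{t + x}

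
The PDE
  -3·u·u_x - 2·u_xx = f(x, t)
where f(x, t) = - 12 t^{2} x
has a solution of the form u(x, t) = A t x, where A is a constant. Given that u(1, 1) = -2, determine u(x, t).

Substitute the ansatz u = A t x into the left-hand side.
Derivatives of the ansatz:
  u_x = A t
  u_xx = 0
Term by term:
  -3·u·u_x = - 3 A^{2} t^{2} x
  -2·u_xx = 0
So the left-hand side equals
  - 3 A^{2} t^{2} x
This must equal f(x, t) = - 12 t^{2} x identically.
Matching coefficients of the independent functions:
  [t^{2} x]:  - 3 A^{2} = -12
These equations allow (A) = (-2) or (2).
Impose the point condition(s):
  u(1, 1) = -2  ⟹  A = -2
Only A = -2 satisfies everything.
Hence u(x, t) = - 2 t x.

Answer: u(x, t) = - 2 t x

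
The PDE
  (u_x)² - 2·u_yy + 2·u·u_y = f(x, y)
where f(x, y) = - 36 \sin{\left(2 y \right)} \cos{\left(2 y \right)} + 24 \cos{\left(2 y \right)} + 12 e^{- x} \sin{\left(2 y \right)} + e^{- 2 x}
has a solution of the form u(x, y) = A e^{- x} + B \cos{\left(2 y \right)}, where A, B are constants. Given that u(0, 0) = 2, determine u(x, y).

Answer: u(x, y) = 3 \cos{\left(2 y \right)} - e^{- x}

Derivation:
Substitute the ansatz u = A e^{- x} + B \cos{\left(2 y \right)} into the left-hand side.
Derivatives of the ansatz:
  u_x = - A e^{- x}
  u_yy = - 4 B \cos{\left(2 y \right)}
  u_y = - 2 B \sin{\left(2 y \right)}
Term by term:
  (u_x)² = A^{2} e^{- 2 x}
  -2·u_yy = 8 B \cos{\left(2 y \right)}
  2·u·u_y = - 4 A B e^{- x} \sin{\left(2 y \right)} - 4 B^{2} \sin{\left(2 y \right)} \cos{\left(2 y \right)}
So the left-hand side equals
  A^{2} e^{- 2 x} - 4 A B e^{- x} \sin{\left(2 y \right)} - 4 B^{2} \sin{\left(2 y \right)} \cos{\left(2 y \right)} + 8 B \cos{\left(2 y \right)}
This must equal f(x, y) = - 36 \sin{\left(2 y \right)} \cos{\left(2 y \right)} + 24 \cos{\left(2 y \right)} + 12 e^{- x} \sin{\left(2 y \right)} + e^{- 2 x} identically.
Matching coefficients of the independent functions:
  [e^{- x} \sin{\left(2 y \right)}]:  - 4 A B = 12
  [\sin{\left(2 y \right)} \cos{\left(2 y \right)}]:  - 4 B^{2} = -36
  [e^{- 2 x}]:  A^{2} = 1
  [\cos{\left(2 y \right)}]:  8 B = 24
Solving: A = -1, B = 3.
Check against the point condition:
  u(0, 0) = 2  ⟹  A + B = 2  ✓
Hence u(x, y) = 3 \cos{\left(2 y \right)} - e^{- x}.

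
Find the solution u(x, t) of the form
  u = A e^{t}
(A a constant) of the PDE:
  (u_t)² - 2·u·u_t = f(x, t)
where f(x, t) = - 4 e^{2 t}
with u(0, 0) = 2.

Substitute the ansatz u = A e^{t} into the left-hand side.
Derivatives of the ansatz:
  u_t = A e^{t}
Term by term:
  (u_t)² = A^{2} e^{2 t}
  -2·u·u_t = - 2 A^{2} e^{2 t}
So the left-hand side equals
  - A^{2} e^{2 t}
This must equal f(x, t) = - 4 e^{2 t} identically.
Matching coefficients of the independent functions:
  [e^{2 t}]:  - A^{2} = -4
These equations allow (A) = (-2) or (2).
Impose the point condition(s):
  u(0, 0) = 2  ⟹  A = 2
Only A = 2 satisfies everything.
Hence u(x, t) = 2 e^{t}.

Answer: u(x, t) = 2 e^{t}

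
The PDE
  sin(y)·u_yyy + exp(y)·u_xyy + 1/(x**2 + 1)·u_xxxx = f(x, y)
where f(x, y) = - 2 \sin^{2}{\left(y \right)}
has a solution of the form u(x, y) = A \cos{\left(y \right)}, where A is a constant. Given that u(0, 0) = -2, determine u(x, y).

Substitute the ansatz u = A \cos{\left(y \right)} into the left-hand side.
Derivatives of the ansatz:
  u_yyy = A \sin{\left(y \right)}
  u_xyy = 0
  u_xxxx = 0
Term by term:
  sin(y)·u_yyy = A \sin^{2}{\left(y \right)}
  exp(y)·u_xyy = 0
  1/(x**2 + 1)·u_xxxx = 0
So the left-hand side equals
  A \sin^{2}{\left(y \right)}
This must equal f(x, y) = - 2 \sin^{2}{\left(y \right)} identically.
Matching coefficients of the independent functions:
  [\sin^{2}{\left(y \right)}]:  A = -2
Solving: A = -2.
Check against the point condition:
  u(0, 0) = -2  ⟹  A = -2  ✓
Hence u(x, y) = - 2 \cos{\left(y \right)}.

Answer: u(x, y) = - 2 \cos{\left(y \right)}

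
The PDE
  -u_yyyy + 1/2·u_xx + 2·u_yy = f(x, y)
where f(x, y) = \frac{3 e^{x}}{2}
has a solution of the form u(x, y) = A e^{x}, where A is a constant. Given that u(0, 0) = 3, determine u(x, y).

Substitute the ansatz u = A e^{x} into the left-hand side.
Derivatives of the ansatz:
  u_yyyy = 0
  u_xx = A e^{x}
  u_yy = 0
Term by term:
  -u_yyyy = 0
  1/2·u_xx = \frac{A e^{x}}{2}
  2·u_yy = 0
So the left-hand side equals
  \frac{A e^{x}}{2}
This must equal f(x, y) = \frac{3 e^{x}}{2} identically.
Matching coefficients of the independent functions:
  [e^{x}]:  \frac{A}{2} = \frac{3}{2}
Solving: A = 3.
Check against the point condition:
  u(0, 0) = 3  ⟹  A = 3  ✓
Hence u(x, y) = 3 e^{x}.

Answer: u(x, y) = 3 e^{x}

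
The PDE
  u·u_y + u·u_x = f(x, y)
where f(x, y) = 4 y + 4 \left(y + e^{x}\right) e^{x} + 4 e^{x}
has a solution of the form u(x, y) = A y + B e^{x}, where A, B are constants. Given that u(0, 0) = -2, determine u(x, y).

Substitute the ansatz u = A y + B e^{x} into the left-hand side.
Derivatives of the ansatz:
  u_y = A
  u_x = B e^{x}
Term by term:
  u·u_y = A^{2} y + A B e^{x}
  u·u_x = A B y e^{x} + B^{2} e^{2 x}
So the left-hand side equals
  A^{2} y + A B y e^{x} + A B e^{x} + B^{2} e^{2 x}
This must equal f(x, y) identically; expanded, f = 4 y e^{x} + 4 y + 4 e^{2 x} + 4 e^{x}.
Matching coefficients of the independent functions:
  [y]:  A^{2} = 4
  [y e^{x}, e^{x}]:  A B = 4
  [e^{2 x}]:  B^{2} = 4
These equations allow (A, B) = (-2, -2) or (2, 2).
Impose the point condition(s):
  u(0, 0) = -2  ⟹  B = -2
Only A = -2, B = -2 satisfies everything.
Hence u(x, y) = - 2 y - 2 e^{x}.

Answer: u(x, y) = - 2 y - 2 e^{x}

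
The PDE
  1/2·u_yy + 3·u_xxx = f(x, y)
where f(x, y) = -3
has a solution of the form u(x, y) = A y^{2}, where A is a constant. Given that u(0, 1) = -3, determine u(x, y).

Substitute the ansatz u = A y^{2} into the left-hand side.
Derivatives of the ansatz:
  u_yy = 2 A
  u_xxx = 0
Term by term:
  1/2·u_yy = A
  3·u_xxx = 0
So the left-hand side equals
  A
This must equal f(x, y) = -3 identically.
Matching coefficients of the independent functions:
  [constant term]:  A = -3
Solving: A = -3.
Check against the point condition:
  u(0, 1) = -3  ⟹  A = -3  ✓
Hence u(x, y) = - 3 y^{2}.

Answer: u(x, y) = - 3 y^{2}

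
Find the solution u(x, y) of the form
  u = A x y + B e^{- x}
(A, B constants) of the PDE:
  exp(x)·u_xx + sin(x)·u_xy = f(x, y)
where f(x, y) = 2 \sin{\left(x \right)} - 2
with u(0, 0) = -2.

Substitute the ansatz u = A x y + B e^{- x} into the left-hand side.
Derivatives of the ansatz:
  u_xx = B e^{- x}
  u_xy = A
Term by term:
  exp(x)·u_xx = B
  sin(x)·u_xy = A \sin{\left(x \right)}
So the left-hand side equals
  A \sin{\left(x \right)} + B
This must equal f(x, y) = 2 \sin{\left(x \right)} - 2 identically.
Matching coefficients of the independent functions:
  [constant term]:  B = -2
  [\sin{\left(x \right)}]:  A = 2
Solving: A = 2, B = -2.
Check against the point condition:
  u(0, 0) = -2  ⟹  B = -2  ✓
Hence u(x, y) = 2 x y - 2 e^{- x}.

Answer: u(x, y) = 2 x y - 2 e^{- x}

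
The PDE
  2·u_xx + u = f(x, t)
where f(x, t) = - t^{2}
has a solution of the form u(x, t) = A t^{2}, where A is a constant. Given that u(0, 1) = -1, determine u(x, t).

Substitute the ansatz u = A t^{2} into the left-hand side.
Derivatives of the ansatz:
  u_xx = 0
Term by term:
  2·u_xx = 0
  u = A t^{2}
So the left-hand side equals
  A t^{2}
This must equal f(x, t) = - t^{2} identically.
Matching coefficients of the independent functions:
  [t^{2}]:  A = -1
Solving: A = -1.
Check against the point condition:
  u(0, 1) = -1  ⟹  A = -1  ✓
Hence u(x, t) = - t^{2}.

Answer: u(x, t) = - t^{2}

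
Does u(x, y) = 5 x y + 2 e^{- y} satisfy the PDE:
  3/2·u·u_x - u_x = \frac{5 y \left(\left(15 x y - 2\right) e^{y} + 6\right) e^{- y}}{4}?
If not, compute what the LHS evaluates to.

Evaluate each term of the left-hand side for u = 5 x y + 2 e^{- y}.
Derivatives:
  u_x = 5 y
Terms:
  3/2·u·u_x = \frac{75 x y^{2}}{2} + 15 y e^{- y}
  -u_x = - 5 y
Sum: LHS = \frac{75 x y^{2}}{2} - 5 y + 15 y e^{- y}
Given right-hand side: \frac{5 y \left(\left(15 x y - 2\right) e^{y} + 6\right) e^{- y}}{4}. Difference LHS − RHS = \frac{5 y \left(\left(15 x y - 2\right) e^{y} + 6\right) e^{- y}}{4} ≠ 0, so u is not a solution.

Answer: No, the LHS evaluates to \frac{75 x y^{2}}{2} - 5 y + 15 y e^{- y}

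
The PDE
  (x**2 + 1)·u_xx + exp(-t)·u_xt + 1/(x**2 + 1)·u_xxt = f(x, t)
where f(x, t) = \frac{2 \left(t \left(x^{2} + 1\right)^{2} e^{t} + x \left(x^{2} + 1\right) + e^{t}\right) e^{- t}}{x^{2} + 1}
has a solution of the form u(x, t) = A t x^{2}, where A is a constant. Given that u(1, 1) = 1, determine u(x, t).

Substitute the ansatz u = A t x^{2} into the left-hand side.
Derivatives of the ansatz:
  u_xx = 2 A t
  u_xt = 2 A x
  u_xxt = 2 A
Term by term:
  (x**2 + 1)·u_xx = 2 A t x^{2} + 2 A t
  exp(-t)·u_xt = 2 A x e^{- t}
  1/(x**2 + 1)·u_xxt = \frac{2 A}{x^{2} + 1}
So the left-hand side equals
  2 A t x^{2} + 2 A t + 2 A x e^{- t} + \frac{2 A}{x^{2} + 1}
This must equal f(x, t) identically; expanded, f = 2 t x^{2} + 2 t + 2 x e^{- t} + \frac{2}{x^{2} + 1}.
Matching coefficients of the independent functions:
  [t, t x^{2}, x e^{- t}, \frac{1}{x^{2} + 1}]:  2 A = 2
Solving: A = 1.
Check against the point condition:
  u(1, 1) = 1  ⟹  A = 1  ✓
Hence u(x, t) = t x^{2}.

Answer: u(x, t) = t x^{2}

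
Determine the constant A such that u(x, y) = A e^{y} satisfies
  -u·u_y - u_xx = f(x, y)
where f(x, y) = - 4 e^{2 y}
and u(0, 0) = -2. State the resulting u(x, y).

Substitute the ansatz u = A e^{y} into the left-hand side.
Derivatives of the ansatz:
  u_y = A e^{y}
  u_xx = 0
Term by term:
  -u·u_y = - A^{2} e^{2 y}
  -u_xx = 0
So the left-hand side equals
  - A^{2} e^{2 y}
This must equal f(x, y) = - 4 e^{2 y} identically.
Matching coefficients of the independent functions:
  [e^{2 y}]:  - A^{2} = -4
These equations allow (A) = (-2) or (2).
Impose the point condition(s):
  u(0, 0) = -2  ⟹  A = -2
Only A = -2 satisfies everything.
Hence u(x, y) = - 2 e^{y}.

Answer: u(x, y) = - 2 e^{y}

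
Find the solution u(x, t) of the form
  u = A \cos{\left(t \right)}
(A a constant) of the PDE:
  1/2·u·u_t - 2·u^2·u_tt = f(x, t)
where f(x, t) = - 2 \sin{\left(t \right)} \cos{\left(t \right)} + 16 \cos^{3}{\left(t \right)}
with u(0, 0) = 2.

Answer: u(x, t) = 2 \cos{\left(t \right)}

Derivation:
Substitute the ansatz u = A \cos{\left(t \right)} into the left-hand side.
Derivatives of the ansatz:
  u_t = - A \sin{\left(t \right)}
  u_tt = - A \cos{\left(t \right)}
Term by term:
  1/2·u·u_t = - \frac{A^{2} \sin{\left(t \right)} \cos{\left(t \right)}}{2}
  -2·u^2·u_tt = 2 A^{3} \cos^{3}{\left(t \right)}
So the left-hand side equals
  2 A^{3} \cos^{3}{\left(t \right)} - \frac{A^{2} \sin{\left(t \right)} \cos{\left(t \right)}}{2}
This must equal f(x, t) = - 2 \sin{\left(t \right)} \cos{\left(t \right)} + 16 \cos^{3}{\left(t \right)} identically.
Matching coefficients of the independent functions:
  [\sin{\left(t \right)} \cos{\left(t \right)}]:  - \frac{A^{2}}{2} = -2
  [\cos^{3}{\left(t \right)}]:  2 A^{3} = 16
Solving: A = 2.
Check against the point condition:
  u(0, 0) = 2  ⟹  A = 2  ✓
Hence u(x, t) = 2 \cos{\left(t \right)}.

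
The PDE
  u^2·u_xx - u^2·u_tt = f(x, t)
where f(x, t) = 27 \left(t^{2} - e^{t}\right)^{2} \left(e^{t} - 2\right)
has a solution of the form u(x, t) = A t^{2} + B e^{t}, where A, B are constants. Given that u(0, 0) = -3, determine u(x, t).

Substitute the ansatz u = A t^{2} + B e^{t} into the left-hand side.
Derivatives of the ansatz:
  u_xx = 0
  u_tt = 2 A + B e^{t}
Term by term:
  u^2·u_xx = 0
  -u^2·u_tt = - 2 A^{3} t^{4} - A^{2} B t^{4} e^{t} - 4 A^{2} B t^{2} e^{t} - 2 A B^{2} t^{2} e^{2 t} - 2 A B^{2} e^{2 t} - B^{3} e^{3 t}
So the left-hand side equals
  - 2 A^{3} t^{4} - A^{2} B t^{4} e^{t} - 4 A^{2} B t^{2} e^{t} - 2 A B^{2} t^{2} e^{2 t} - 2 A B^{2} e^{2 t} - B^{3} e^{3 t}
This must equal f(x, t) identically; expanded, f = 27 t^{4} e^{t} - 54 t^{4} - 54 t^{2} e^{2 t} + 108 t^{2} e^{t} + 27 e^{3 t} - 54 e^{2 t}.
Matching coefficients of the independent functions:
  [t^{4}]:  - 2 A^{3} = -54
  [t^{2} e^{t}]:  - 4 A^{2} B = 108
  [t^{2} e^{2 t}, e^{2 t}]:  - 2 A B^{2} = -54
  [t^{4} e^{t}]:  - A^{2} B = 27
  [e^{3 t}]:  - B^{3} = 27
Solving: A = 3, B = -3.
Check against the point condition:
  u(0, 0) = -3  ⟹  B = -3  ✓
Hence u(x, t) = 3 t^{2} - 3 e^{t}.

Answer: u(x, t) = 3 t^{2} - 3 e^{t}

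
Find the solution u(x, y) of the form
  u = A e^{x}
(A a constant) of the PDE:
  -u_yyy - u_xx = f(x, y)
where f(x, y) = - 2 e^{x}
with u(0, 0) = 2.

Substitute the ansatz u = A e^{x} into the left-hand side.
Derivatives of the ansatz:
  u_yyy = 0
  u_xx = A e^{x}
Term by term:
  -u_yyy = 0
  -u_xx = - A e^{x}
So the left-hand side equals
  - A e^{x}
This must equal f(x, y) = - 2 e^{x} identically.
Matching coefficients of the independent functions:
  [e^{x}]:  - A = -2
Solving: A = 2.
Check against the point condition:
  u(0, 0) = 2  ⟹  A = 2  ✓
Hence u(x, y) = 2 e^{x}.

Answer: u(x, y) = 2 e^{x}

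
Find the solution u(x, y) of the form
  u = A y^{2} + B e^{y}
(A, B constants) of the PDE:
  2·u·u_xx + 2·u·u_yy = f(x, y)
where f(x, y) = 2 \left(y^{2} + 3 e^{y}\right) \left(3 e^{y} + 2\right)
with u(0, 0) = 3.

Substitute the ansatz u = A y^{2} + B e^{y} into the left-hand side.
Derivatives of the ansatz:
  u_xx = 0
  u_yy = 2 A + B e^{y}
Term by term:
  2·u·u_xx = 0
  2·u·u_yy = 4 A^{2} y^{2} + 2 A B y^{2} e^{y} + 4 A B e^{y} + 2 B^{2} e^{2 y}
So the left-hand side equals
  4 A^{2} y^{2} + 2 A B y^{2} e^{y} + 4 A B e^{y} + 2 B^{2} e^{2 y}
This must equal f(x, y) identically; expanded, f = 6 y^{2} e^{y} + 4 y^{2} + 18 e^{2 y} + 12 e^{y}.
Matching coefficients of the independent functions:
  [y^{2}]:  4 A^{2} = 4
  [y^{2} e^{y}]:  2 A B = 6
  [e^{y}]:  4 A B = 12
  [e^{2 y}]:  2 B^{2} = 18
These equations allow (A, B) = (-1, -3) or (1, 3).
Impose the point condition(s):
  u(0, 0) = 3  ⟹  B = 3
Only A = 1, B = 3 satisfies everything.
Hence u(x, y) = y^{2} + 3 e^{y}.

Answer: u(x, y) = y^{2} + 3 e^{y}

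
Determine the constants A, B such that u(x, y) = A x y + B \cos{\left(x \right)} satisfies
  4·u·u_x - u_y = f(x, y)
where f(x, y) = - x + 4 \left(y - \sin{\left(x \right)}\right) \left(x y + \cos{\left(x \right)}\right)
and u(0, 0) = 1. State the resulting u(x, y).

Substitute the ansatz u = A x y + B \cos{\left(x \right)} into the left-hand side.
Derivatives of the ansatz:
  u_x = A y - B \sin{\left(x \right)}
  u_y = A x
Term by term:
  4·u·u_x = 4 A^{2} x y^{2} - 4 A B x y \sin{\left(x \right)} + 4 A B y \cos{\left(x \right)} - 4 B^{2} \sin{\left(x \right)} \cos{\left(x \right)}
  -u_y = - A x
So the left-hand side equals
  4 A^{2} x y^{2} - 4 A B x y \sin{\left(x \right)} + 4 A B y \cos{\left(x \right)} - A x - 4 B^{2} \sin{\left(x \right)} \cos{\left(x \right)}
This must equal f(x, y) identically; expanded, f = 4 x y^{2} - 4 x y \sin{\left(x \right)} - x + 4 y \cos{\left(x \right)} - 4 \sin{\left(x \right)} \cos{\left(x \right)}.
Matching coefficients of the independent functions:
  [x]:  - A = -1
  [x y^{2}]:  4 A^{2} = 4
  [y \cos{\left(x \right)}]:  4 A B = 4
  [\sin{\left(x \right)} \cos{\left(x \right)}]:  - 4 B^{2} = -4
  [x y \sin{\left(x \right)}]:  - 4 A B = -4
Solving: A = 1, B = 1.
Check against the point condition:
  u(0, 0) = 1  ⟹  B = 1  ✓
Hence u(x, y) = x y + \cos{\left(x \right)}.

Answer: u(x, y) = x y + \cos{\left(x \right)}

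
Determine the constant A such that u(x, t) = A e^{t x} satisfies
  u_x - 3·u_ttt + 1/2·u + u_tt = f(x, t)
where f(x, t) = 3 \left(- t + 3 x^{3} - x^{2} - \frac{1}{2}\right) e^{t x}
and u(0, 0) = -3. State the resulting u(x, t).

Substitute the ansatz u = A e^{t x} into the left-hand side.
Derivatives of the ansatz:
  u_x = A t e^{t x}
  u_ttt = A x^{3} e^{t x}
  u_tt = A x^{2} e^{t x}
Term by term:
  u_x = A t e^{t x}
  -3·u_ttt = - 3 A x^{3} e^{t x}
  1/2·u = \frac{A e^{t x}}{2}
  u_tt = A x^{2} e^{t x}
So the left-hand side equals
  A t e^{t x} - 3 A x^{3} e^{t x} + A x^{2} e^{t x} + \frac{A e^{t x}}{2}
This must equal f(x, t) identically; expanded, f = - 3 t e^{t x} + 9 x^{3} e^{t x} - 3 x^{2} e^{t x} - \frac{3 e^{t x}}{2}.
Matching coefficients of the independent functions:
  [t e^{t x}, x^{2} e^{t x}]:  A = -3
  [x^{3} e^{t x}]:  - 3 A = 9
  [e^{t x}]:  \frac{A}{2} = - \frac{3}{2}
Solving: A = -3.
Check against the point condition:
  u(0, 0) = -3  ⟹  A = -3  ✓
Hence u(x, t) = - 3 e^{t x}.

Answer: u(x, t) = - 3 e^{t x}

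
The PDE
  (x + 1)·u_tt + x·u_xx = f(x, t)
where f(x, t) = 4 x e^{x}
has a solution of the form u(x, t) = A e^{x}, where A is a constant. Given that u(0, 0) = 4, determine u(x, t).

Substitute the ansatz u = A e^{x} into the left-hand side.
Derivatives of the ansatz:
  u_tt = 0
  u_xx = A e^{x}
Term by term:
  (x + 1)·u_tt = 0
  x·u_xx = A x e^{x}
So the left-hand side equals
  A x e^{x}
This must equal f(x, t) = 4 x e^{x} identically.
Matching coefficients of the independent functions:
  [x e^{x}]:  A = 4
Solving: A = 4.
Check against the point condition:
  u(0, 0) = 4  ⟹  A = 4  ✓
Hence u(x, t) = 4 e^{x}.

Answer: u(x, t) = 4 e^{x}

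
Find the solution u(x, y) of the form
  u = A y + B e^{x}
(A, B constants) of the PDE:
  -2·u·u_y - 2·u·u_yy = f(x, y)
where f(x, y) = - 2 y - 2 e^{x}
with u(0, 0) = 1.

Substitute the ansatz u = A y + B e^{x} into the left-hand side.
Derivatives of the ansatz:
  u_y = A
  u_yy = 0
Term by term:
  -2·u·u_y = - 2 A^{2} y - 2 A B e^{x}
  -2·u·u_yy = 0
So the left-hand side equals
  - 2 A^{2} y - 2 A B e^{x}
This must equal f(x, y) = - 2 y - 2 e^{x} identically.
Matching coefficients of the independent functions:
  [y]:  - 2 A^{2} = -2
  [e^{x}]:  - 2 A B = -2
These equations allow (A, B) = (-1, -1) or (1, 1).
Impose the point condition(s):
  u(0, 0) = 1  ⟹  B = 1
Only A = 1, B = 1 satisfies everything.
Hence u(x, y) = y + e^{x}.

Answer: u(x, y) = y + e^{x}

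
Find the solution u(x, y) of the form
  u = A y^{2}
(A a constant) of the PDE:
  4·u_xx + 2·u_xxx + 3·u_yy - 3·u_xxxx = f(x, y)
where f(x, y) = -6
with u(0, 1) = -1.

Substitute the ansatz u = A y^{2} into the left-hand side.
Derivatives of the ansatz:
  u_xx = 0
  u_xxx = 0
  u_yy = 2 A
  u_xxxx = 0
Term by term:
  4·u_xx = 0
  2·u_xxx = 0
  3·u_yy = 6 A
  -3·u_xxxx = 0
So the left-hand side equals
  6 A
This must equal f(x, y) = -6 identically.
Matching coefficients of the independent functions:
  [constant term]:  6 A = -6
Solving: A = -1.
Check against the point condition:
  u(0, 1) = -1  ⟹  A = -1  ✓
Hence u(x, y) = - y^{2}.

Answer: u(x, y) = - y^{2}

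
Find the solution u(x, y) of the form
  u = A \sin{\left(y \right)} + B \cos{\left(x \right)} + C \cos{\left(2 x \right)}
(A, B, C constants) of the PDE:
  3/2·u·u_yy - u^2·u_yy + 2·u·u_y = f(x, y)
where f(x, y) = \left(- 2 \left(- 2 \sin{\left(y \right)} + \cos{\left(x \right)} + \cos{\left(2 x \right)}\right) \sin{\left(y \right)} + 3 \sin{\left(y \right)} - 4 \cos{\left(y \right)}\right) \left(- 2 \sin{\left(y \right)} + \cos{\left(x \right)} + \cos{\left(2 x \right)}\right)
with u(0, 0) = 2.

Substitute the ansatz u = A \sin{\left(y \right)} + B \cos{\left(x \right)} + C \cos{\left(2 x \right)} into the left-hand side.
Derivatives of the ansatz:
  u_yy = - A \sin{\left(y \right)}
  u_y = A \cos{\left(y \right)}
Term by term:
  3/2·u·u_yy = - \frac{3 A^{2} \sin^{2}{\left(y \right)}}{2} - \frac{3 A B \sin{\left(y \right)} \cos{\left(x \right)}}{2} - \frac{3 A C \sin{\left(y \right)} \cos{\left(2 x \right)}}{2}
  -u^2·u_yy = A^{3} \sin^{3}{\left(y \right)} + 2 A^{2} B \sin^{2}{\left(y \right)} \cos{\left(x \right)} + 2 A^{2} C \sin^{2}{\left(y \right)} \cos{\left(2 x \right)} + A B^{2} \sin{\left(y \right)} \cos^{2}{\left(x \right)} + 2 A B C \sin{\left(y \right)} \cos{\left(x \right)} \cos{\left(2 x \right)} + A C^{2} \sin{\left(y \right)} \cos^{2}{\left(2 x \right)}
  2·u·u_y = 2 A^{2} \sin{\left(y \right)} \cos{\left(y \right)} + 2 A B \cos{\left(x \right)} \cos{\left(y \right)} + 2 A C \cos{\left(2 x \right)} \cos{\left(y \right)}
So the left-hand side equals
  A^{3} \sin^{3}{\left(y \right)} + 2 A^{2} B \sin^{2}{\left(y \right)} \cos{\left(x \right)} + 2 A^{2} C \sin^{2}{\left(y \right)} \cos{\left(2 x \right)} - \frac{3 A^{2} \sin^{2}{\left(y \right)}}{2} + 2 A^{2} \sin{\left(y \right)} \cos{\left(y \right)} + A B^{2} \sin{\left(y \right)} \cos^{2}{\left(x \right)} + 2 A B C \sin{\left(y \right)} \cos{\left(x \right)} \cos{\left(2 x \right)} - \frac{3 A B \sin{\left(y \right)} \cos{\left(x \right)}}{2} + 2 A B \cos{\left(x \right)} \cos{\left(y \right)} + A C^{2} \sin{\left(y \right)} \cos^{2}{\left(2 x \right)} - \frac{3 A C \sin{\left(y \right)} \cos{\left(2 x \right)}}{2} + 2 A C \cos{\left(2 x \right)} \cos{\left(y \right)}
This must equal f(x, y) identically; expanded, f = - 8 \sin^{3}{\left(y \right)} + 8 \sin^{2}{\left(y \right)} \cos{\left(x \right)} + 8 \sin^{2}{\left(y \right)} \cos{\left(2 x \right)} - 6 \sin^{2}{\left(y \right)} - 2 \sin{\left(y \right)} \cos^{2}{\left(x \right)} - 4 \sin{\left(y \right)} \cos{\left(x \right)} \cos{\left(2 x \right)} + 3 \sin{\left(y \right)} \cos{\left(x \right)} - 2 \sin{\left(y \right)} \cos^{2}{\left(2 x \right)} + 3 \sin{\left(y \right)} \cos{\left(2 x \right)} + 8 \sin{\left(y \right)} \cos{\left(y \right)} - 4 \cos{\left(x \right)} \cos{\left(y \right)} - 4 \cos{\left(2 x \right)} \cos{\left(y \right)}.
Matching coefficients of the independent functions:
  [\sin{\left(y \right)} \cos{\left(x \right)}]:  - \frac{3 A B}{2} = 3
  [\sin{\left(y \right)} \cos^{2}{\left(x \right)}]:  A B^{2} = -2
  [\sin{\left(y \right)} \cos{\left(2 x \right)}]:  - \frac{3 A C}{2} = 3
  [\sin{\left(y \right)} \cos^{2}{\left(2 x \right)}]:  A C^{2} = -2
  [\sin{\left(y \right)} \cos{\left(y \right)}]:  2 A^{2} = 8
  [\sin^{2}{\left(y \right)} \cos{\left(x \right)}]:  2 A^{2} B = 8
  [\sin^{2}{\left(y \right)} \cos{\left(2 x \right)}]:  2 A^{2} C = 8
  [\cos{\left(x \right)} \cos{\left(y \right)}]:  2 A B = -4
  [\cos{\left(2 x \right)} \cos{\left(y \right)}]:  2 A C = -4
  [\sin{\left(y \right)} \cos{\left(x \right)} \cos{\left(2 x \right)}]:  2 A B C = -4
  [\sin^{2}{\left(y \right)}]:  - \frac{3 A^{2}}{2} = -6
  [\sin^{3}{\left(y \right)}]:  A^{3} = -8
Solving: A = -2, B = 1, C = 1.
Check against the point condition:
  u(0, 0) = 2  ⟹  B + C = 2  ✓
Hence u(x, y) = - 2 \sin{\left(y \right)} + \cos{\left(x \right)} + \cos{\left(2 x \right)}.

Answer: u(x, y) = - 2 \sin{\left(y \right)} + \cos{\left(x \right)} + \cos{\left(2 x \right)}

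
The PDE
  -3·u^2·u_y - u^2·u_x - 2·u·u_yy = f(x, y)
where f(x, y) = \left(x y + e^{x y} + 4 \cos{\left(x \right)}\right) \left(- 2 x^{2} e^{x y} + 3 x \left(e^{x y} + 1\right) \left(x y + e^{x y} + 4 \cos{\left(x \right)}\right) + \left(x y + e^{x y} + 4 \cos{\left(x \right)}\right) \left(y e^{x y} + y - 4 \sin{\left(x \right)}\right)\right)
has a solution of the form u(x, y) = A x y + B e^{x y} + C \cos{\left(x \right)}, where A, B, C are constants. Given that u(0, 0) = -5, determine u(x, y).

Answer: u(x, y) = - x y - e^{x y} - 4 \cos{\left(x \right)}

Derivation:
Substitute the ansatz u = A x y + B e^{x y} + C \cos{\left(x \right)} into the left-hand side.
Derivatives of the ansatz:
  u_y = A x + B x e^{x y}
  u_x = A y + B y e^{x y} - C \sin{\left(x \right)}
  u_yy = B x^{2} e^{x y}
Term by term:
  -3·u^2·u_y = - 3 A^{3} x^{3} y^{2} - 3 A^{2} B x^{3} y^{2} e^{x y} - 6 A^{2} B x^{2} y e^{x y} - 6 A^{2} C x^{2} y \cos{\left(x \right)} - 6 A B^{2} x^{2} y e^{2 x y} - 3 A B^{2} x e^{2 x y} - 6 A B C x^{2} y e^{x y} \cos{\left(x \right)} - 6 A B C x e^{x y} \cos{\left(x \right)} - 3 A C^{2} x \cos^{2}{\left(x \right)} - 3 B^{3} x e^{3 x y} - 6 B^{2} C x e^{2 x y} \cos{\left(x \right)} - 3 B C^{2} x e^{x y} \cos^{2}{\left(x \right)}
  -u^2·u_x = - A^{3} x^{2} y^{3} - A^{2} B x^{2} y^{3} e^{x y} - 2 A^{2} B x y^{2} e^{x y} + A^{2} C x^{2} y^{2} \sin{\left(x \right)} - 2 A^{2} C x y^{2} \cos{\left(x \right)} - 2 A B^{2} x y^{2} e^{2 x y} - A B^{2} y e^{2 x y} - 2 A B C x y^{2} e^{x y} \cos{\left(x \right)} + 2 A B C x y e^{x y} \sin{\left(x \right)} - 2 A B C y e^{x y} \cos{\left(x \right)} + 2 A C^{2} x y \sin{\left(x \right)} \cos{\left(x \right)} - A C^{2} y \cos^{2}{\left(x \right)} - B^{3} y e^{3 x y} - 2 B^{2} C y e^{2 x y} \cos{\left(x \right)} + B^{2} C e^{2 x y} \sin{\left(x \right)} - B C^{2} y e^{x y} \cos^{2}{\left(x \right)} + 2 B C^{2} e^{x y} \sin{\left(x \right)} \cos{\left(x \right)} + C^{3} \sin{\left(x \right)} \cos^{2}{\left(x \right)}
  -2·u·u_yy = - 2 A B x^{3} y e^{x y} - 2 B^{2} x^{2} e^{2 x y} - 2 B C x^{2} e^{x y} \cos{\left(x \right)}
Sum these and collect like terms in the independent variables.
This must equal f(x, y) identically; expanded, f = 3 x^{3} y^{2} e^{x y} + 3 x^{3} y^{2} - 2 x^{3} y e^{x y} + x^{2} y^{3} e^{x y} + x^{2} y^{3} - 4 x^{2} y^{2} \sin{\left(x \right)} + 6 x^{2} y e^{2 x y} + 24 x^{2} y e^{x y} \cos{\left(x \right)} + 6 x^{2} y e^{x y} + 24 x^{2} y \cos{\left(x \right)} - 2 x^{2} e^{2 x y} - 8 x^{2} e^{x y} \cos{\left(x \right)} + 2 x y^{2} e^{2 x y} + 8 x y^{2} e^{x y} \cos{\left(x \right)} + 2 x y^{2} e^{x y} + 8 x y^{2} \cos{\left(x \right)} - 8 x y e^{x y} \sin{\left(x \right)} - 32 x y \sin{\left(x \right)} \cos{\left(x \right)} + 3 x e^{3 x y} + 24 x e^{2 x y} \cos{\left(x \right)} + 3 x e^{2 x y} + 48 x e^{x y} \cos^{2}{\left(x \right)} + 24 x e^{x y} \cos{\left(x \right)} + 48 x \cos^{2}{\left(x \right)} + y e^{3 x y} + 8 y e^{2 x y} \cos{\left(x \right)} + y e^{2 x y} + 16 y e^{x y} \cos^{2}{\left(x \right)} + 8 y e^{x y} \cos{\left(x \right)} + 16 y \cos^{2}{\left(x \right)} - 4 e^{2 x y} \sin{\left(x \right)} - 32 e^{x y} \sin{\left(x \right)} \cos{\left(x \right)} - 64 \sin{\left(x \right)} \cos^{2}{\left(x \right)}.
Matching coefficients of the independent functions:
(each divided by its leading coefficient; functions giving the same equation are listed together)
  [x e^{2 x y}, y e^{2 x y}, x y^{2} e^{2 x y}, …]:  A B^{2} + 1 = 0
  [x e^{3 x y}, y e^{3 x y}]:  B^{3} + 1 = 0
  [x \cos^{2}{\left(x \right)}, y \cos^{2}{\left(x \right)}, x y \sin{\left(x \right)} \cos{\left(x \right)}]:  A C^{2} + 16 = 0
  [x^{2} y^{3}, x^{3} y^{2}]:  A^{3} + 1 = 0
  [x^{2} e^{2 x y}]:  B^{2} - 1 = 0
  [e^{2 x y} \sin{\left(x \right)}, x e^{2 x y} \cos{\left(x \right)}, y e^{2 x y} \cos{\left(x \right)}]:  B^{2} C + 4 = 0
  [\sin{\left(x \right)} \cos^{2}{\left(x \right)}]:  C^{3} + 64 = 0
  [x y^{2} e^{x y}, x^{2} y e^{x y}, x^{2} y^{3} e^{x y}, …]:  A^{2} B + 1 = 0
  [x y^{2} \cos{\left(x \right)}, x^{2} y \cos{\left(x \right)}, x^{2} y^{2} \sin{\left(x \right)}]:  A^{2} C + 4 = 0
  [x e^{x y} \cos{\left(x \right)}, y e^{x y} \cos{\left(x \right)}, x y e^{x y} \sin{\left(x \right)}, …]:  A B C + 4 = 0
  [x e^{x y} \cos^{2}{\left(x \right)}, y e^{x y} \cos^{2}{\left(x \right)}, e^{x y} \sin{\left(x \right)} \cos{\left(x \right)}]:  B C^{2} + 16 = 0
  [x^{2} e^{x y} \cos{\left(x \right)}]:  B C - 4 = 0
  [x^{3} y e^{x y}]:  A B - 1 = 0
Solving: A = -1, B = -1, C = -4.
Check against the point condition:
  u(0, 0) = -5  ⟹  B + C = -5  ✓
Hence u(x, y) = - x y - e^{x y} - 4 \cos{\left(x \right)}.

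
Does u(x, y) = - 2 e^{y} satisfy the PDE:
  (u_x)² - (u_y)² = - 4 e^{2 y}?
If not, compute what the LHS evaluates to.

Evaluate each term of the left-hand side for u = - 2 e^{y}.
Derivatives:
  u_x = 0
  u_y = - 2 e^{y}
Terms:
  (u_x)² = 0
  -(u_y)² = - 4 e^{2 y}
Sum: LHS = - 4 e^{2 y}
This is exactly the given right-hand side, so u is a solution.

Answer: Yes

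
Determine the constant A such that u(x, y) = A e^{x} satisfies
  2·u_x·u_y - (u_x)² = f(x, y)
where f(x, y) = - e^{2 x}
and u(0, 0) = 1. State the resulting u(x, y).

Substitute the ansatz u = A e^{x} into the left-hand side.
Derivatives of the ansatz:
  u_x = A e^{x}
  u_y = 0
Term by term:
  2·u_x·u_y = 0
  -(u_x)² = - A^{2} e^{2 x}
So the left-hand side equals
  - A^{2} e^{2 x}
This must equal f(x, y) = - e^{2 x} identically.
Matching coefficients of the independent functions:
  [e^{2 x}]:  - A^{2} = -1
These equations allow (A) = (-1) or (1).
Impose the point condition(s):
  u(0, 0) = 1  ⟹  A = 1
Only A = 1 satisfies everything.
Hence u(x, y) = e^{x}.

Answer: u(x, y) = e^{x}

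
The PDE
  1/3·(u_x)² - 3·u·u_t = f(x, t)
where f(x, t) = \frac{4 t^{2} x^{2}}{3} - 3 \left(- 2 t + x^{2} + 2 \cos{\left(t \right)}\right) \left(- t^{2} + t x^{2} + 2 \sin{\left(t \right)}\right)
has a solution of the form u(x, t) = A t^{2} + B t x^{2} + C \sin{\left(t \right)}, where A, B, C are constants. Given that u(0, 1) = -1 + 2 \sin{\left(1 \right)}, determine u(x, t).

Substitute the ansatz u = A t^{2} + B t x^{2} + C \sin{\left(t \right)} into the left-hand side.
Derivatives of the ansatz:
  u_x = 2 B t x
  u_t = 2 A t + B x^{2} + C \cos{\left(t \right)}
Term by term:
  1/3·(u_x)² = \frac{4 B^{2} t^{2} x^{2}}{3}
  -3·u·u_t = - 6 A^{2} t^{3} - 9 A B t^{2} x^{2} - 3 A C t^{2} \cos{\left(t \right)} - 6 A C t \sin{\left(t \right)} - 3 B^{2} t x^{4} - 3 B C t x^{2} \cos{\left(t \right)} - 3 B C x^{2} \sin{\left(t \right)} - 3 C^{2} \sin{\left(t \right)} \cos{\left(t \right)}
So the left-hand side equals
  - 6 A^{2} t^{3} - 9 A B t^{2} x^{2} - 3 A C t^{2} \cos{\left(t \right)} - 6 A C t \sin{\left(t \right)} + \frac{4 B^{2} t^{2} x^{2}}{3} - 3 B^{2} t x^{4} - 3 B C t x^{2} \cos{\left(t \right)} - 3 B C x^{2} \sin{\left(t \right)} - 3 C^{2} \sin{\left(t \right)} \cos{\left(t \right)}
This must equal f(x, t) identically; expanded, f = - 6 t^{3} + \frac{31 t^{2} x^{2}}{3} + 6 t^{2} \cos{\left(t \right)} - 3 t x^{4} - 6 t x^{2} \cos{\left(t \right)} + 12 t \sin{\left(t \right)} - 6 x^{2} \sin{\left(t \right)} - 12 \sin{\left(t \right)} \cos{\left(t \right)}.
Matching coefficients of the independent functions:
  [t^{3}]:  - 6 A^{2} = -6
  [t x^{4}]:  - 3 B^{2} = -3
  [t \sin{\left(t \right)}]:  - 6 A C = 12
  [t^{2} x^{2}]:  - 9 A B + \frac{4 B^{2}}{3} = \frac{31}{3}
  [t^{2} \cos{\left(t \right)}]:  - 3 A C = 6
  [x^{2} \sin{\left(t \right)}, t x^{2} \cos{\left(t \right)}]:  - 3 B C = -6
  [\sin{\left(t \right)} \cos{\left(t \right)}]:  - 3 C^{2} = -12
These equations allow (A, B, C) = (-1, 1, 2) or (1, -1, -2).
Impose the point condition(s):
  u(0, 1) = -1 + 2 \sin{\left(1 \right)}  ⟹  A + C \sin{\left(1 \right)} = -1 + 2 \sin{\left(1 \right)}
Only A = -1, B = 1, C = 2 satisfies everything.
Hence u(x, t) = - t^{2} + t x^{2} + 2 \sin{\left(t \right)}.

Answer: u(x, t) = - t^{2} + t x^{2} + 2 \sin{\left(t \right)}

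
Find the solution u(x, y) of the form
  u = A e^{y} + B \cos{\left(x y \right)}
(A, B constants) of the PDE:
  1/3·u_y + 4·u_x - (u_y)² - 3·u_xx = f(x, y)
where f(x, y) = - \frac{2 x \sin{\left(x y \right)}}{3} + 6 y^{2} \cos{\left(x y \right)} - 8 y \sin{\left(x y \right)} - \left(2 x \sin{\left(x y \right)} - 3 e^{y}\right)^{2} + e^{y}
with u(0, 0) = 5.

Answer: u(x, y) = 3 e^{y} + 2 \cos{\left(x y \right)}

Derivation:
Substitute the ansatz u = A e^{y} + B \cos{\left(x y \right)} into the left-hand side.
Derivatives of the ansatz:
  u_y = A e^{y} - B x \sin{\left(x y \right)}
  u_x = - B y \sin{\left(x y \right)}
  u_xx = - B y^{2} \cos{\left(x y \right)}
Term by term:
  1/3·u_y = \frac{A e^{y}}{3} - \frac{B x \sin{\left(x y \right)}}{3}
  4·u_x = - 4 B y \sin{\left(x y \right)}
  -(u_y)² = - A^{2} e^{2 y} + 2 A B x e^{y} \sin{\left(x y \right)} - B^{2} x^{2} \sin^{2}{\left(x y \right)}
  -3·u_xx = 3 B y^{2} \cos{\left(x y \right)}
So the left-hand side equals
  - A^{2} e^{2 y} + 2 A B x e^{y} \sin{\left(x y \right)} + \frac{A e^{y}}{3} - B^{2} x^{2} \sin^{2}{\left(x y \right)} - \frac{B x \sin{\left(x y \right)}}{3} + 3 B y^{2} \cos{\left(x y \right)} - 4 B y \sin{\left(x y \right)}
This must equal f(x, y) identically; expanded, f = - 4 x^{2} \sin^{2}{\left(x y \right)} + 12 x e^{y} \sin{\left(x y \right)} - \frac{2 x \sin{\left(x y \right)}}{3} + 6 y^{2} \cos{\left(x y \right)} - 8 y \sin{\left(x y \right)} - 9 e^{2 y} + e^{y}.
Matching coefficients of the independent functions:
  [x \sin{\left(x y \right)}]:  - \frac{B}{3} = - \frac{2}{3}
  [x^{2} \sin^{2}{\left(x y \right)}]:  - B^{2} = -4
  [y \sin{\left(x y \right)}]:  - 4 B = -8
  [y^{2} \cos{\left(x y \right)}]:  3 B = 6
  [x e^{y} \sin{\left(x y \right)}]:  2 A B = 12
  [e^{y}]:  \frac{A}{3} = 1
  [e^{2 y}]:  - A^{2} = -9
Solving: A = 3, B = 2.
Check against the point condition:
  u(0, 0) = 5  ⟹  A + B = 5  ✓
Hence u(x, y) = 3 e^{y} + 2 \cos{\left(x y \right)}.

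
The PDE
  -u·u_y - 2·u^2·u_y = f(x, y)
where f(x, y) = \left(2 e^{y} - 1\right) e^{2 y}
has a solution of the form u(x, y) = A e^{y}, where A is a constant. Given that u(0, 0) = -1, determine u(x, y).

Answer: u(x, y) = - e^{y}

Derivation:
Substitute the ansatz u = A e^{y} into the left-hand side.
Derivatives of the ansatz:
  u_y = A e^{y}
Term by term:
  -u·u_y = - A^{2} e^{2 y}
  -2·u^2·u_y = - 2 A^{3} e^{3 y}
So the left-hand side equals
  - 2 A^{3} e^{3 y} - A^{2} e^{2 y}
This must equal f(x, y) identically; expanded, f = 2 e^{3 y} - e^{2 y}.
Matching coefficients of the independent functions:
  [e^{2 y}]:  - A^{2} = -1
  [e^{3 y}]:  - 2 A^{3} = 2
Solving: A = -1.
Check against the point condition:
  u(0, 0) = -1  ⟹  A = -1  ✓
Hence u(x, y) = - e^{y}.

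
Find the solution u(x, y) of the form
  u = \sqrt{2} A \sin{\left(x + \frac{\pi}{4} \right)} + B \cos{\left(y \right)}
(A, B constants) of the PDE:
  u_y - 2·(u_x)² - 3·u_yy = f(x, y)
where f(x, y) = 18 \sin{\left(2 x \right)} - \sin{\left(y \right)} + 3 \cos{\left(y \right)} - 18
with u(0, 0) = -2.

Answer: u(x, y) = - 3 \sqrt{2} \sin{\left(x + \frac{\pi}{4} \right)} + \cos{\left(y \right)}

Derivation:
Substitute the ansatz u = \sqrt{2} A \sin{\left(x + \frac{\pi}{4} \right)} + B \cos{\left(y \right)} into the left-hand side.
Derivatives of the ansatz:
  u_y = - B \sin{\left(y \right)}
  u_x = \sqrt{2} A \cos{\left(x + \frac{\pi}{4} \right)}
  u_yy = - B \cos{\left(y \right)}
Term by term:
  u_y = - B \sin{\left(y \right)}
  -2·(u_x)² = - 4 A^{2} \cos^{2}{\left(x + \frac{\pi}{4} \right)}
  -3·u_yy = 3 B \cos{\left(y \right)}
So the left-hand side equals
  - 4 A^{2} \cos^{2}{\left(x + \frac{\pi}{4} \right)} - B \sin{\left(y \right)} + 3 B \cos{\left(y \right)}
This must equal f(x, y) identically; expanded, f = - \sin{\left(y \right)} + 3 \cos{\left(y \right)} - 36 \cos^{2}{\left(x + \frac{\pi}{4} \right)}.
Matching coefficients of the independent functions:
  [\sin{\left(y \right)}]:  - B = -1
  [\cos{\left(y \right)}]:  3 B = 3
  [\cos^{2}{\left(x + \frac{\pi}{4} \right)}]:  - 4 A^{2} = -36
These equations allow (A, B) = (-3, 1) or (3, 1).
Impose the point condition(s):
  u(0, 0) = -2  ⟹  A + B = -2
Only A = -3, B = 1 satisfies everything.
Hence u(x, y) = - 3 \sqrt{2} \sin{\left(x + \frac{\pi}{4} \right)} + \cos{\left(y \right)}.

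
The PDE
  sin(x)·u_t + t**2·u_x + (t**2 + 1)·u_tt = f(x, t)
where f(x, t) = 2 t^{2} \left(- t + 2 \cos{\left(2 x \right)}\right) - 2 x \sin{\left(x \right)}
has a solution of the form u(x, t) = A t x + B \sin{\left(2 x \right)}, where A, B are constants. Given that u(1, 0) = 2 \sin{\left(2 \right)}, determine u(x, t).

Answer: u(x, t) = - 2 t x + 2 \sin{\left(2 x \right)}

Derivation:
Substitute the ansatz u = A t x + B \sin{\left(2 x \right)} into the left-hand side.
Derivatives of the ansatz:
  u_t = A x
  u_x = A t + 2 B \cos{\left(2 x \right)}
  u_tt = 0
Term by term:
  sin(x)·u_t = A x \sin{\left(x \right)}
  t**2·u_x = A t^{3} + 2 B t^{2} \cos{\left(2 x \right)}
  (t**2 + 1)·u_tt = 0
So the left-hand side equals
  A t^{3} + A x \sin{\left(x \right)} + 2 B t^{2} \cos{\left(2 x \right)}
This must equal f(x, t) identically; expanded, f = - 2 t^{3} + 4 t^{2} \cos{\left(2 x \right)} - 2 x \sin{\left(x \right)}.
Matching coefficients of the independent functions:
  [t^{3}, x \sin{\left(x \right)}]:  A = -2
  [t^{2} \cos{\left(2 x \right)}]:  2 B = 4
Solving: A = -2, B = 2.
Check against the point condition:
  u(1, 0) = 2 \sin{\left(2 \right)}  ⟹  B \sin{\left(2 \right)} = 2 \sin{\left(2 \right)}  ✓
Hence u(x, t) = - 2 t x + 2 \sin{\left(2 x \right)}.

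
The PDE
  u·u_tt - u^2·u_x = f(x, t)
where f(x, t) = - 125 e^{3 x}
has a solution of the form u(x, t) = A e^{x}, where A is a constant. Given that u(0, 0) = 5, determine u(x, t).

Substitute the ansatz u = A e^{x} into the left-hand side.
Derivatives of the ansatz:
  u_tt = 0
  u_x = A e^{x}
Term by term:
  u·u_tt = 0
  -u^2·u_x = - A^{3} e^{3 x}
So the left-hand side equals
  - A^{3} e^{3 x}
This must equal f(x, t) = - 125 e^{3 x} identically.
Matching coefficients of the independent functions:
  [e^{3 x}]:  - A^{3} = -125
Solving: A = 5.
Check against the point condition:
  u(0, 0) = 5  ⟹  A = 5  ✓
Hence u(x, t) = 5 e^{x}.

Answer: u(x, t) = 5 e^{x}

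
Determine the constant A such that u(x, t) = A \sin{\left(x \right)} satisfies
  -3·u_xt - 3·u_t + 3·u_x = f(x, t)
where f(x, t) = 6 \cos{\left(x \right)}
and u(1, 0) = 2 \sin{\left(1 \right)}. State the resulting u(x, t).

Answer: u(x, t) = 2 \sin{\left(x \right)}

Derivation:
Substitute the ansatz u = A \sin{\left(x \right)} into the left-hand side.
Derivatives of the ansatz:
  u_xt = 0
  u_t = 0
  u_x = A \cos{\left(x \right)}
Term by term:
  -3·u_xt = 0
  -3·u_t = 0
  3·u_x = 3 A \cos{\left(x \right)}
So the left-hand side equals
  3 A \cos{\left(x \right)}
This must equal f(x, t) = 6 \cos{\left(x \right)} identically.
Matching coefficients of the independent functions:
  [\cos{\left(x \right)}]:  3 A = 6
Solving: A = 2.
Check against the point condition:
  u(1, 0) = 2 \sin{\left(1 \right)}  ⟹  A \sin{\left(1 \right)} = 2 \sin{\left(1 \right)}  ✓
Hence u(x, t) = 2 \sin{\left(x \right)}.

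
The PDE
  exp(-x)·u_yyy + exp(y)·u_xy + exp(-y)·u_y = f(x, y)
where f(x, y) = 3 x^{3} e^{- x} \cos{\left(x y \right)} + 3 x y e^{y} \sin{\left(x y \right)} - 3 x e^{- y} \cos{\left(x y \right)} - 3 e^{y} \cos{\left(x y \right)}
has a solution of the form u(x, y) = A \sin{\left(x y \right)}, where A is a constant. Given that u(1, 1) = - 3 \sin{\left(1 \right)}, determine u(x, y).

Substitute the ansatz u = A \sin{\left(x y \right)} into the left-hand side.
Derivatives of the ansatz:
  u_yyy = - A x^{3} \cos{\left(x y \right)}
  u_xy = - A x y \sin{\left(x y \right)} + A \cos{\left(x y \right)}
  u_y = A x \cos{\left(x y \right)}
Term by term:
  exp(-x)·u_yyy = - A x^{3} e^{- x} \cos{\left(x y \right)}
  exp(y)·u_xy = - A x y e^{y} \sin{\left(x y \right)} + A e^{y} \cos{\left(x y \right)}
  exp(-y)·u_y = A x e^{- y} \cos{\left(x y \right)}
So the left-hand side equals
  - A x^{3} e^{- x} \cos{\left(x y \right)} - A x y e^{y} \sin{\left(x y \right)} + A x e^{- y} \cos{\left(x y \right)} + A e^{y} \cos{\left(x y \right)}
This must equal f(x, y) = 3 x^{3} e^{- x} \cos{\left(x y \right)} + 3 x y e^{y} \sin{\left(x y \right)} - 3 x e^{- y} \cos{\left(x y \right)} - 3 e^{y} \cos{\left(x y \right)} identically.
Matching coefficients of the independent functions:
  [e^{y} \cos{\left(x y \right)}, x e^{- y} \cos{\left(x y \right)}]:  A = -3
  [x^{3} e^{- x} \cos{\left(x y \right)}, x y e^{y} \sin{\left(x y \right)}]:  - A = 3
Solving: A = -3.
Check against the point condition:
  u(1, 1) = - 3 \sin{\left(1 \right)}  ⟹  A \sin{\left(1 \right)} = - 3 \sin{\left(1 \right)}  ✓
Hence u(x, y) = - 3 \sin{\left(x y \right)}.

Answer: u(x, y) = - 3 \sin{\left(x y \right)}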